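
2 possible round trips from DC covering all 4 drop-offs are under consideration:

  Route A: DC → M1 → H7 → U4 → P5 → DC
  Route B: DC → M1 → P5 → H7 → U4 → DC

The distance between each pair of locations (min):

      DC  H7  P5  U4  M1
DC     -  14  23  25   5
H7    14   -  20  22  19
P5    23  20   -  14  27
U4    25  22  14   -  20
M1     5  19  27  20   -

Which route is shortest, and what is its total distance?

Route A: 5 + 19 + 22 + 14 + 23 = 83
Route B: 5 + 27 + 20 + 22 + 25 = 99

Shortest is Route A, total 83 min.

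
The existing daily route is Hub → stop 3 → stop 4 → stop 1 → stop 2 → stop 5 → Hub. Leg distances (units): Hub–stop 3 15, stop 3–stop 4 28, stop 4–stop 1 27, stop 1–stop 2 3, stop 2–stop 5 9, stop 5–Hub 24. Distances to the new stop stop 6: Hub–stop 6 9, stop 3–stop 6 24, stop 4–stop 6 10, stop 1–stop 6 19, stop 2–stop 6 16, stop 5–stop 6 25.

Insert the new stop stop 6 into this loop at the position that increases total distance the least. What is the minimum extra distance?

Insertion cost between consecutive stops i–j is d(i,stop 6) + d(stop 6,j) − d(i,j):
  between Hub and stop 3: 9 + 24 − 15 = 18
  between stop 3 and stop 4: 24 + 10 − 28 = 6
  between stop 4 and stop 1: 10 + 19 − 27 = 2
  between stop 1 and stop 2: 19 + 16 − 3 = 32
  between stop 2 and stop 5: 16 + 25 − 9 = 32
  between stop 5 and Hub: 25 + 9 − 24 = 10
Cheapest insertion is between stop 4 and stop 1, adding 2.
New total = 106 + 2 = 108.

Adding 2 by placing stop 6 on the stop 4–stop 1 leg.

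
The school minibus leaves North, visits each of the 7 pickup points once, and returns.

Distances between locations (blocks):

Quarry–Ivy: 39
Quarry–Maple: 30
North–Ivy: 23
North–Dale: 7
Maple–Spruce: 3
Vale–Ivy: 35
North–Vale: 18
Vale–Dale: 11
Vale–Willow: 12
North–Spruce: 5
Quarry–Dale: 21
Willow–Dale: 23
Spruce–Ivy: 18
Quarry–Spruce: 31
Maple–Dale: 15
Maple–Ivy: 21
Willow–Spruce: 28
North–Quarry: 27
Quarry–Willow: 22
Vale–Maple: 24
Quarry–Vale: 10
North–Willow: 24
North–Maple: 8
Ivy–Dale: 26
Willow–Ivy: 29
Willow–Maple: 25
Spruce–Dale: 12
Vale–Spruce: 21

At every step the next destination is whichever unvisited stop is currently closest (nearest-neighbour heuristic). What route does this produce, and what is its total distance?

118 blocks along North → Spruce → Maple → Dale → Vale → Quarry → Willow → Ivy → North.

North → [Spruce:5 / Dale:7 / Maple:8 / Vale:18 / Ivy:23 / Willow:24 / Quarry:27] → Spruce (5)
Spruce → [Maple:3 / Dale:12 / Ivy:18 / Vale:21 / Willow:28 / Quarry:31] → Maple (3)
Maple → [Dale:15 / Ivy:21 / Vale:24 / Willow:25 / Quarry:30] → Dale (15)
Dale → [Vale:11 / Quarry:21 / Willow:23 / Ivy:26] → Vale (11)
Vale → [Quarry:10 / Willow:12 / Ivy:35] → Quarry (10)
Quarry → [Willow:22 / Ivy:39] → Willow (22)
Willow → [Ivy:29] → Ivy (29)
Return Ivy→North: 23.
Total = 5 + 3 + 15 + 11 + 10 + 22 + 29 + 23 = 118.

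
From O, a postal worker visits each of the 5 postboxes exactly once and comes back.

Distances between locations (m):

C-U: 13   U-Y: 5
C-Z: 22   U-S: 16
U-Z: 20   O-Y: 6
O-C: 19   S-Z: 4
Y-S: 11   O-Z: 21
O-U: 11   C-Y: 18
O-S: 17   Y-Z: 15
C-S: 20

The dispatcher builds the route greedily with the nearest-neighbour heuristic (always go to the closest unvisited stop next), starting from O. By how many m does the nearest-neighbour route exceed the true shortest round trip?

From O: Y=6, U=11, S=17, C=19, Z=21 → choose Y (6).
From Y: U=5, S=11, Z=15, C=18 → choose U (5).
From U: C=13, S=16, Z=20 → choose C (13).
From C: S=20, Z=22 → choose S (20).
From S: Z=4 → choose Z (4).
NN route O → Y → U → C → S → Z → O costs 69.
Optimal: O → U → C → Z → S → Y → O costs 67 (by enumerating all 60 distinct tours).
Excess = 69 − 67 = 2.

2 m longer than the optimal tour.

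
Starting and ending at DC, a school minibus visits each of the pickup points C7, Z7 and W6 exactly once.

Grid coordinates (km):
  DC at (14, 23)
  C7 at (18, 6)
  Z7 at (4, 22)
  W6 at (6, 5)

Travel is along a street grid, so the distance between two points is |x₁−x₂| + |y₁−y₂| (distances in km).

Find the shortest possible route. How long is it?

64 km — the shortest possible round trip.

With 3 stops there are 3!/2 = 3 distinct round trips (a route and its reverse cost the same).
DC→C7→Z7→W6→DC: 21+30+19+26 = 96
DC→C7→W6→Z7→DC: 21+13+19+11 = 64
DC→Z7→C7→W6→DC: 11+30+13+26 = 80
The minimum is 64.
One optimal route: DC → C7 → W6 → Z7 → DC (or its reverse).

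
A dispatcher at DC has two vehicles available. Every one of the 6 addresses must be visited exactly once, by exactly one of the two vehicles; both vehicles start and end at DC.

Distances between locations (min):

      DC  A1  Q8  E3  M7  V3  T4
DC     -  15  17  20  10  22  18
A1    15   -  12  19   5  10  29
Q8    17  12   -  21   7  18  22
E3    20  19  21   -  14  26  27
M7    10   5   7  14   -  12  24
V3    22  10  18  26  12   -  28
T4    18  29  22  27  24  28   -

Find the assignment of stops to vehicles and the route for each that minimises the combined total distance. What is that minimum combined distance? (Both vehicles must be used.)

Check every non-empty split of the stops between the two vehicles; for each half take its own optimal tour:
  {A1} + {Q8, E3, M7, V3, T4}: 30 + 104 = 134
  {Q8} + {A1, E3, M7, V3, T4}: 34 + 95 = 129
  {A1, Q8} + {E3, M7, V3, T4}: 44 + 92 = 136
  {E3} + {A1, Q8, M7, V3, T4}: 40 + 83 = 123
  {A1, E3} + {Q8, M7, V3, T4}: 54 + 80 = 134
  {Q8, E3} + {A1, M7, V3, T4}: 58 + 71 = 129
  … (31 splits in total)
  {A1, Q8, E3, M7, V3} + {T4}: 84 + 36 = 120  ← best
Best: vehicle 1 DC → A1 → V3 → Q8 → M7 → E3 → DC = 84; vehicle 2 DC → T4 → DC = 36; combined 120.

Minimum combined distance: 120 min.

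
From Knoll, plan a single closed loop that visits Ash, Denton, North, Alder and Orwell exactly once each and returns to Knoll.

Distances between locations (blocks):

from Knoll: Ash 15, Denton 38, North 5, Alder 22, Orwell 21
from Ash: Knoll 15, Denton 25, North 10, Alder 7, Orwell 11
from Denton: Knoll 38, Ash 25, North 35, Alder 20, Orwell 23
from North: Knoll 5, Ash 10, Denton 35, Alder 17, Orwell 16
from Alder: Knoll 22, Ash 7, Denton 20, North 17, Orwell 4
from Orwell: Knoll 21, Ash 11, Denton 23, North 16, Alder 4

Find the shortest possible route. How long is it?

With 5 stops there are 5!/2 = 60 distinct round trips (a route and its reverse cost the same).
Knoll - Ash - Denton - North - Alder - Orwell - Knoll: 15+25+35+17+4+21 = 117
Knoll - Ash - Denton - North - Orwell - Alder - Knoll: 15+25+35+16+4+22 = 117
Knoll - Ash - Denton - Alder - North - Orwell - Knoll: 15+25+20+17+16+21 = 114
Knoll - Ash - Denton - Alder - Orwell - North - Knoll: 15+25+20+4+16+5 = 85
Knoll - Ash - Denton - Orwell - North - Alder - Knoll: 15+25+23+16+17+22 = 118
Knoll - Ash - Denton - Orwell - Alder - North - Knoll: 15+25+23+4+17+5 = 89
Knoll - Ash - North - Denton - Alder - Orwell - Knoll: 15+10+35+20+4+21 = 105
Knoll - Ash - North - Denton - Orwell - Alder - Knoll: 15+10+35+23+4+22 = 109
Knoll - Ash - North - Alder - Denton - Orwell - Knoll: 15+10+17+20+23+21 = 106
Knoll - Ash - North - Alder - Orwell - Denton - Knoll: 15+10+17+4+23+38 = 107
Knoll - Ash - North - Orwell - Denton - Alder - Knoll: 15+10+16+23+20+22 = 106
Knoll - Ash - North - Orwell - Alder - Denton - Knoll: 15+10+16+4+20+38 = 103
Knoll - Ash - Alder - Denton - North - Orwell - Knoll: 15+7+20+35+16+21 = 114
Knoll - Ash - Alder - Denton - Orwell - North - Knoll: 15+7+20+23+16+5 = 86
… (46 more)
The minimum is 85.
One optimal route: Knoll → Ash → Denton → Alder → Orwell → North → Knoll (or its reverse).

85 blocks — the shortest possible round trip.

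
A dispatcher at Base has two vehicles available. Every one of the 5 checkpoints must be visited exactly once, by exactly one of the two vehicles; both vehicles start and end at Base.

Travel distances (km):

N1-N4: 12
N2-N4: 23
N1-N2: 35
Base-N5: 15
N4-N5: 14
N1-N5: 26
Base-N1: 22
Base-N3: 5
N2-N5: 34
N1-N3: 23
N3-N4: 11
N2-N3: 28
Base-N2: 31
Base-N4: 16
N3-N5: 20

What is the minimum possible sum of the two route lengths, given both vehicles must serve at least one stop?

Minimum combined distance: 116 km.

There are 2^4 − 1 = 15 ways to divide the 5 stops into two non-empty groups. For each, the best each vehicle can do is its own shortest tour through its group:
  {N1} + {N2, N3, N4, N5}: 44 + 85 = 129
  {N2} + {N1, N3, N4, N5}: 62 + 69 = 131
  {N1, N2} + {N3, N4, N5}: 88 + 45 = 133
  {N3} + {N1, N2, N4, N5}: 10 + 106 = 116
  {N1, N3} + {N2, N4, N5}: 50 + 83 = 133
  {N2, N3} + {N1, N4, N5}: 64 + 63 = 127
  … (15 splits in total)
Best: vehicle 1 Base → N3 → Base = 10; vehicle 2 Base → N1 → N4 → N2 → N5 → Base = 106; combined 116.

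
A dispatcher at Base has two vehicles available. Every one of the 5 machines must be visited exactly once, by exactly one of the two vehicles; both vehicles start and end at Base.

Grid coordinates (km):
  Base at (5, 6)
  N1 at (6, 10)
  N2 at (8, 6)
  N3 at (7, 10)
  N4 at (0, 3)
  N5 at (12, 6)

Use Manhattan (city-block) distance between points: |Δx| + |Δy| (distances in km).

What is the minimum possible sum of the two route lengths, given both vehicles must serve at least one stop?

Check every non-empty split of the stops between the two vehicles; for each half take its own optimal tour:
  {N1} + {N2, N3, N4, N5}: 10 + 38 = 48
  {N2} + {N1, N3, N4, N5}: 6 + 38 = 44
  {N1, N2} + {N3, N4, N5}: 14 + 38 = 52
  {N3} + {N1, N2, N4, N5}: 12 + 38 = 50
  {N1, N3} + {N2, N4, N5}: 12 + 30 = 42
  {N2, N3} + {N1, N4, N5}: 14 + 38 = 52
  … (15 splits in total)
  {N4} + {N1, N2, N3, N5}: 16 + 22 = 38  ← best
Best: vehicle 1 Base → N4 → Base = 16; vehicle 2 Base → N1 → N3 → N2 → N5 → Base = 22; combined 38.

Minimum combined distance: 38 km.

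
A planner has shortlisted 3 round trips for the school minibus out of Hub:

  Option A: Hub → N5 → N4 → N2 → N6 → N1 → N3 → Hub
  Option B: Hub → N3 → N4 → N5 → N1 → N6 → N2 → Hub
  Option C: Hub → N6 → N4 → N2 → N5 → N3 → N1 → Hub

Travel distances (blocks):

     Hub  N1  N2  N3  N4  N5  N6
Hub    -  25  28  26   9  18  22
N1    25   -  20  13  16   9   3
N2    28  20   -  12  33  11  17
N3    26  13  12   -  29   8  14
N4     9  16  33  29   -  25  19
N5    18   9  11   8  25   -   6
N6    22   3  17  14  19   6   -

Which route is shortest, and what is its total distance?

131 blocks — Option C is the shortest.

Option A: 18 + 25 + 33 + 17 + 3 + 13 + 26 = 135
Option B: 26 + 29 + 25 + 9 + 3 + 17 + 28 = 137
Option C: 22 + 19 + 33 + 11 + 8 + 13 + 25 = 131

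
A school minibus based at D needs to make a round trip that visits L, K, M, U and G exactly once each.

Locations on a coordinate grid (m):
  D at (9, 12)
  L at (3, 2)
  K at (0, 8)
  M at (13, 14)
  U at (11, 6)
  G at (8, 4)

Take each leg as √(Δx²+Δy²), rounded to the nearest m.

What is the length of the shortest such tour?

Minimum total distance: 38 m.

There are 60 distinct closed tours to check (reversals are equivalent).
D → L → K → M → U → G → D: 12+7+14+8+4+8 = 53
D → L → K → M → G → U → D: 12+7+14+11+4+6 = 54
D → L → K → U → M → G → D: 12+7+11+8+11+8 = 57
D → L → K → U → G → M → D: 12+7+11+4+11+4 = 49
D → L → K → G → M → U → D: 12+7+9+11+8+6 = 53
D → L → K → G → U → M → D: 12+7+9+4+8+4 = 44
D → L → M → K → U → G → D: 12+16+14+11+4+8 = 65
D → L → M → K → G → U → D: 12+16+14+9+4+6 = 61
D → L → M → U → K → G → D: 12+16+8+11+9+8 = 64
D → L → M → U → G → K → D: 12+16+8+4+9+10 = 59
D → L → M → G → K → U → D: 12+16+11+9+11+6 = 65
D → L → M → G → U → K → D: 12+16+11+4+11+10 = 64
D → L → U → K → M → G → D: 12+9+11+14+11+8 = 65
D → L → U → K → G → M → D: 12+9+11+9+11+4 = 56
… (46 more)
D → K → L → G → U → M → D: 10+7+5+4+8+4 = 38  ← best
The minimum is 38.
One optimal route: D → K → L → G → U → M → D (or its reverse).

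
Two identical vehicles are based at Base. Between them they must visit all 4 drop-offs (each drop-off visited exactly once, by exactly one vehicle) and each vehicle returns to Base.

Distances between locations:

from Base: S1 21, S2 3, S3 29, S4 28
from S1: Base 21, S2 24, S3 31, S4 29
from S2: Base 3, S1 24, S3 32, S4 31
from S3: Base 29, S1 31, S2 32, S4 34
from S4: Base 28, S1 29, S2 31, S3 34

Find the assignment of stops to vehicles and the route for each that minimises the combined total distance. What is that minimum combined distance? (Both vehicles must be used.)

Minimum combined distance: 119.

Try each way of splitting the stops between the two vehicles (each non-empty) and, for each split, find the best tour for each vehicle:
  {S1} + {S2, S3, S4}: 42 + 97 = 139
  {S2} + {S1, S3, S4}: 6 + 113 = 119
  {S1, S2} + {S3, S4}: 48 + 91 = 139
  {S3} + {S1, S2, S4}: 58 + 84 = 142
  {S1, S3} + {S2, S4}: 81 + 62 = 143
  {S2, S3} + {S1, S4}: 64 + 78 = 142
  … (7 splits in total)
Best: vehicle 1 Base → S2 → Base = 6; vehicle 2 Base → S1 → S4 → S3 → Base = 113; combined 119.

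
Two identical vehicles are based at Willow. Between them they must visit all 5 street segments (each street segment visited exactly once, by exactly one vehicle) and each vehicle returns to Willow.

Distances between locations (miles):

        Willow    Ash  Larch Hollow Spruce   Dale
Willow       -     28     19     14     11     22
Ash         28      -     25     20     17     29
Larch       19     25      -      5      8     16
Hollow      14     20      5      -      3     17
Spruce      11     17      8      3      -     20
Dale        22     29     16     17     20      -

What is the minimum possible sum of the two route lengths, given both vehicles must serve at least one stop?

There are 2^4 − 1 = 15 ways to divide the 5 stops into two non-empty groups. For each, the best each vehicle can do is its own shortest tour through its group:
  {Ash} + {Larch, Hollow, Spruce, Dale}: 56 + 57 = 113
  {Larch} + {Ash, Hollow, Spruce, Dale}: 38 + 85 = 123
  {Ash, Larch} + {Hollow, Spruce, Dale}: 72 + 53 = 125
  {Hollow} + {Ash, Larch, Spruce, Dale}: 28 + 91 = 119
  {Ash, Hollow} + {Larch, Spruce, Dale}: 62 + 57 = 119
  {Larch, Hollow} + {Ash, Spruce, Dale}: 38 + 79 = 117
  … (15 splits in total)
Best: vehicle 1 Willow → Ash → Willow = 56; vehicle 2 Willow → Spruce → Hollow → Larch → Dale → Willow = 57; combined 113.

Minimum combined distance: 113 miles.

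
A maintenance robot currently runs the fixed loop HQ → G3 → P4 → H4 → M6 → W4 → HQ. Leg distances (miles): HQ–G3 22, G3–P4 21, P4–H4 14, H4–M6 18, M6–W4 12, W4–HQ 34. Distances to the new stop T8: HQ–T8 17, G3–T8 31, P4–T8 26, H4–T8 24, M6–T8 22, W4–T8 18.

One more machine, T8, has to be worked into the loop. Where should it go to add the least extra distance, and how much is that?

Minimum extra distance: 1 miles, inserting T8 between W4 and HQ.

Insertion cost between consecutive stops i–j is d(i,T8) + d(T8,j) − d(i,j):
  between HQ and G3: 17 + 31 − 22 = 26
  between G3 and P4: 31 + 26 − 21 = 36
  between P4 and H4: 26 + 24 − 14 = 36
  between H4 and M6: 24 + 22 − 18 = 28
  between M6 and W4: 22 + 18 − 12 = 28
  between W4 and HQ: 18 + 17 − 34 = 1
Cheapest insertion is between W4 and HQ, adding 1.
New total = 121 + 1 = 122.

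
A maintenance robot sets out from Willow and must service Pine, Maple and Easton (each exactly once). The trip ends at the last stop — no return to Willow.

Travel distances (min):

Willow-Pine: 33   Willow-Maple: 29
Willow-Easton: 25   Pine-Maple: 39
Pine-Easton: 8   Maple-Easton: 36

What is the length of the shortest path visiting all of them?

72 min — the minimum one-way total.

There are 3! = 6 possible orderings.
Willow→Pine→Maple→Easton: 33+39+36 = 108
Willow→Pine→Easton→Maple: 33+8+36 = 77
Willow→Maple→Pine→Easton: 29+39+8 = 76
Willow→Maple→Easton→Pine: 29+36+8 = 73
Willow→Easton→Pine→Maple: 25+8+39 = 72
Willow→Easton→Maple→Pine: 25+36+39 = 100
The minimum is 72.
One shortest path: Willow → Easton → Pine → Maple.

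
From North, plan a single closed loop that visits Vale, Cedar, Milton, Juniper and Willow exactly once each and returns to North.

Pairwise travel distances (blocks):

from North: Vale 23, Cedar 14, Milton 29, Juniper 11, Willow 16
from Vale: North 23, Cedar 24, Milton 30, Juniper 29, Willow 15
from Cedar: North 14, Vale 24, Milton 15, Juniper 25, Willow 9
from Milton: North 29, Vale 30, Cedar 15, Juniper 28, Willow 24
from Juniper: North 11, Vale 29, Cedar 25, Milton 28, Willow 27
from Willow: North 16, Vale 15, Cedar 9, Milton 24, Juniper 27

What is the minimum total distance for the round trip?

Shortest round trip = 101 blocks.

North→Vale→Cedar→Milton→Juniper→Willow→North: 23+24+15+28+27+16 = 133
North→Vale→Cedar→Milton→Willow→Juniper→North: 23+24+15+24+27+11 = 124
North→Vale→Cedar→Juniper→Milton→Willow→North: 23+24+25+28+24+16 = 140
North→Vale→Cedar→Juniper→Willow→Milton→North: 23+24+25+27+24+29 = 152
North→Vale→Cedar→Willow→Milton→Juniper→North: 23+24+9+24+28+11 = 119
North→Vale→Cedar→Willow→Juniper→Milton→North: 23+24+9+27+28+29 = 140
North→Vale→Milton→Cedar→Juniper→Willow→North: 23+30+15+25+27+16 = 136
North→Vale→Milton→Cedar→Willow→Juniper→North: 23+30+15+9+27+11 = 115
North→Vale→Milton→Juniper→Cedar→Willow→North: 23+30+28+25+9+16 = 131
North→Vale→Milton→Juniper→Willow→Cedar→North: 23+30+28+27+9+14 = 131
North→Vale→Milton→Willow→Cedar→Juniper→North: 23+30+24+9+25+11 = 122
North→Vale→Milton→Willow→Juniper→Cedar→North: 23+30+24+27+25+14 = 143
North→Vale→Juniper→Cedar→Milton→Willow→North: 23+29+25+15+24+16 = 132
North→Vale→Juniper→Cedar→Willow→Milton→North: 23+29+25+9+24+29 = 139
… (46 more)
North→Vale→Willow→Cedar→Milton→Juniper→North: 23+15+9+15+28+11 = 101  ← best
The minimum is 101.
One optimal route: North → Vale → Willow → Cedar → Milton → Juniper → North (or its reverse).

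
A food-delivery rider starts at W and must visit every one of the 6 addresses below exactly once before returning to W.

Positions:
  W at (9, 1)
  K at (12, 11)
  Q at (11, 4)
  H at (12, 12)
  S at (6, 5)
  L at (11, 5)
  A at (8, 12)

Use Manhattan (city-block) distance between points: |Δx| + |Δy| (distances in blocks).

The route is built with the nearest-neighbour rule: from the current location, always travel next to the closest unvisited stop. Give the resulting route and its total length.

Nearest-neighbour total = 38 blocks; route W → Q → L → S → A → H → K → W.

From W: distances to unvisited — Q=5, L=6, S=7, A=12, K=13, H=14. Nearest is Q (5).
From Q: distances to unvisited — L=1, S=6, K=8, H=9, A=11. Nearest is L (1).
From L: distances to unvisited — S=5, K=7, H=8, A=10. Nearest is S (5).
From S: distances to unvisited — A=9, K=12, H=13. Nearest is A (9).
From A: distances to unvisited — H=4, K=5. Nearest is H (4).
From H: distances to unvisited — K=1. Nearest is K (1).
Return K→W: 13.
Total = 5 + 1 + 5 + 9 + 4 + 1 + 13 = 38.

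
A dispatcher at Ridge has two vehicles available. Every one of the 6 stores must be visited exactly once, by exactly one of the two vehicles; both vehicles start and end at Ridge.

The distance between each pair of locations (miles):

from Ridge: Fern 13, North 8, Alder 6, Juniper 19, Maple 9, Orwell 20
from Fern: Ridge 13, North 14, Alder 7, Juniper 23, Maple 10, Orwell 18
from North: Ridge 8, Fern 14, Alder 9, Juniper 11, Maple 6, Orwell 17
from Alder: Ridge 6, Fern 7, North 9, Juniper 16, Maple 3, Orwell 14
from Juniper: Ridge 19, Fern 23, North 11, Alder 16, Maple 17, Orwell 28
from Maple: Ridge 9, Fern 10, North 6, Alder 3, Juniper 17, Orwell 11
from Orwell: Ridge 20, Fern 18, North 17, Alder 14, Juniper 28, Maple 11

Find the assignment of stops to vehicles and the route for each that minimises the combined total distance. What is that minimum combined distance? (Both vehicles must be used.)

89 miles — the smallest possible combined total.

Try each way of splitting the stops between the two vehicles (each non-empty) and, for each split, find the best tour for each vehicle:
  {Fern} + {North, Alder, Juniper, Maple, Orwell}: 26 + 67 = 93
  {North} + {Fern, Alder, Juniper, Maple, Orwell}: 16 + 78 = 94
  {Fern, North} + {Alder, Juniper, Maple, Orwell}: 35 + 67 = 102
  {Alder} + {Fern, North, Juniper, Maple, Orwell}: 12 + 78 = 90
  {Fern, Alder} + {North, Juniper, Maple, Orwell}: 26 + 67 = 93
  {North, Alder} + {Fern, Juniper, Maple, Orwell}: 23 + 78 = 101
  … (31 splits in total)
  {North, Juniper} + {Fern, Alder, Maple, Orwell}: 38 + 51 = 89  ← best
Best: vehicle 1 Ridge → North → Juniper → Ridge = 38; vehicle 2 Ridge → Fern → Orwell → Maple → Alder → Ridge = 51; combined 89.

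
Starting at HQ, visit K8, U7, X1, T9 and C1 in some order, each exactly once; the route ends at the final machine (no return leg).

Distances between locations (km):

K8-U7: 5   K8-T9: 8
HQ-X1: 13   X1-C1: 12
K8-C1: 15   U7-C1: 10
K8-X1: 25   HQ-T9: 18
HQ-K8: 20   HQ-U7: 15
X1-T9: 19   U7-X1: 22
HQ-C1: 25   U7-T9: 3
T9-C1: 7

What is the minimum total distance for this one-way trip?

Shortest open route: 40 km.

There are 5! = 120 possible orderings.
HQ→K8→U7→X1→T9→C1: 20+5+22+19+7 = 73
HQ→K8→U7→X1→C1→T9: 20+5+22+12+7 = 66
HQ→K8→U7→T9→X1→C1: 20+5+3+19+12 = 59
HQ→K8→U7→T9→C1→X1: 20+5+3+7+12 = 47
HQ→K8→U7→C1→X1→T9: 20+5+10+12+19 = 66
HQ→K8→U7→C1→T9→X1: 20+5+10+7+19 = 61
HQ→K8→X1→U7→T9→C1: 20+25+22+3+7 = 77
HQ→K8→X1→U7→C1→T9: 20+25+22+10+7 = 84
HQ→K8→X1→T9→U7→C1: 20+25+19+3+10 = 77
HQ→K8→X1→T9→C1→U7: 20+25+19+7+10 = 81
HQ→K8→X1→C1→U7→T9: 20+25+12+10+3 = 70
HQ→K8→X1→C1→T9→U7: 20+25+12+7+3 = 67
HQ→K8→T9→U7→X1→C1: 20+8+3+22+12 = 65
HQ→K8→T9→U7→C1→X1: 20+8+3+10+12 = 53
… (106 more)
HQ→X1→C1→T9→U7→K8: 13+12+7+3+5 = 40  ← best
The minimum is 40.
One shortest path: HQ → X1 → C1 → T9 → U7 → K8.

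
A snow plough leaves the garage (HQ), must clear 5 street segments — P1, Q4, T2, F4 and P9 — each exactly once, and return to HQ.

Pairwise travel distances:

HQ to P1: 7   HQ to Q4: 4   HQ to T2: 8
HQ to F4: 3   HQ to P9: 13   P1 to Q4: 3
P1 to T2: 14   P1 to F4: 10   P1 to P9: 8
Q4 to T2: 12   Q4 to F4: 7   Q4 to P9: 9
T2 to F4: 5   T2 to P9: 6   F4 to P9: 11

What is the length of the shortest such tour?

There are 60 distinct closed tours to check (reversals are equivalent).
HQ-P1-Q4-T2-F4-P9-HQ: 7+3+12+5+11+13 = 51
HQ-P1-Q4-T2-P9-F4-HQ: 7+3+12+6+11+3 = 42
HQ-P1-Q4-F4-T2-P9-HQ: 7+3+7+5+6+13 = 41
HQ-P1-Q4-F4-P9-T2-HQ: 7+3+7+11+6+8 = 42
HQ-P1-Q4-P9-T2-F4-HQ: 7+3+9+6+5+3 = 33
HQ-P1-Q4-P9-F4-T2-HQ: 7+3+9+11+5+8 = 43
HQ-P1-T2-Q4-F4-P9-HQ: 7+14+12+7+11+13 = 64
HQ-P1-T2-Q4-P9-F4-HQ: 7+14+12+9+11+3 = 56
HQ-P1-T2-F4-Q4-P9-HQ: 7+14+5+7+9+13 = 55
HQ-P1-T2-F4-P9-Q4-HQ: 7+14+5+11+9+4 = 50
HQ-P1-T2-P9-Q4-F4-HQ: 7+14+6+9+7+3 = 46
HQ-P1-T2-P9-F4-Q4-HQ: 7+14+6+11+7+4 = 49
HQ-P1-F4-Q4-T2-P9-HQ: 7+10+7+12+6+13 = 55
HQ-P1-F4-Q4-P9-T2-HQ: 7+10+7+9+6+8 = 47
… (46 more)
HQ-Q4-P1-P9-T2-F4-HQ: 4+3+8+6+5+3 = 29  ← best
The minimum is 29.
One optimal route: HQ → Q4 → P1 → P9 → T2 → F4 → HQ (or its reverse).

29 — the shortest possible round trip.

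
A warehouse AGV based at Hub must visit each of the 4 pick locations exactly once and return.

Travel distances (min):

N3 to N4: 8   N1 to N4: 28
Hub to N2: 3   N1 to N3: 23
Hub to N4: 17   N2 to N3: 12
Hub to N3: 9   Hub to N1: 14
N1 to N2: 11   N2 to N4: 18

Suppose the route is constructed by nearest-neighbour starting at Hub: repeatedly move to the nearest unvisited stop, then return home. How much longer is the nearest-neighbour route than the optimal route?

Hub: N2=3, N3=9, N1=14, N4=17 ⇒ N2
N2: N1=11, N3=12, N4=18 ⇒ N1
N1: N3=23, N4=28 ⇒ N3
N3: N4=8 ⇒ N4
NN route Hub → N2 → N1 → N3 → N4 → Hub costs 62.
Optimal: Hub → N2 → N1 → N4 → N3 → Hub costs 59 (by enumerating all 12 distinct tours).
Excess = 62 − 59 = 3.

The nearest-neighbour route is 3 min longer than optimal.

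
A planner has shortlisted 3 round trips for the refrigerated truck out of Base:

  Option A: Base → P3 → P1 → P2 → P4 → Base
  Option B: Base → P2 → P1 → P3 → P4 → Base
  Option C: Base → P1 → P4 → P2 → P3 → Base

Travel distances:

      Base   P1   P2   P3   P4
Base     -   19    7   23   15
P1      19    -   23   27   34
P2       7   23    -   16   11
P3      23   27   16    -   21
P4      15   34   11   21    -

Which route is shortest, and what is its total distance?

Option A: 23 + 27 + 23 + 11 + 15 = 99
Option B: 7 + 23 + 27 + 21 + 15 = 93
Option C: 19 + 34 + 11 + 16 + 23 = 103

Shortest is Option B, total 93.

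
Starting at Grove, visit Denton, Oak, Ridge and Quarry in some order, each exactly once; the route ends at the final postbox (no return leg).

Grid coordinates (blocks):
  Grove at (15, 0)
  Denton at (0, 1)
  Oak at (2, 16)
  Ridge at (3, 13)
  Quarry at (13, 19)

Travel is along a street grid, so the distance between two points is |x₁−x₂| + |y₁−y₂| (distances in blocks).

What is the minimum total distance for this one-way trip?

49 blocks — the minimum one-way total.

There are 4! = 24 possible orderings.
Grove → Denton → Oak → Ridge → Quarry: 16+17+4+16 = 53
Grove → Denton → Oak → Quarry → Ridge: 16+17+14+16 = 63
Grove → Denton → Ridge → Oak → Quarry: 16+15+4+14 = 49
Grove → Denton → Ridge → Quarry → Oak: 16+15+16+14 = 61
Grove → Denton → Quarry → Oak → Ridge: 16+31+14+4 = 65
Grove → Denton → Quarry → Ridge → Oak: 16+31+16+4 = 67
Grove → Oak → Denton → Ridge → Quarry: 29+17+15+16 = 77
Grove → Oak → Denton → Quarry → Ridge: 29+17+31+16 = 93
Grove → Oak → Ridge → Denton → Quarry: 29+4+15+31 = 79
Grove → Oak → Ridge → Quarry → Denton: 29+4+16+31 = 80
Grove → Oak → Quarry → Denton → Ridge: 29+14+31+15 = 89
Grove → Oak → Quarry → Ridge → Denton: 29+14+16+15 = 74
Grove → Ridge → Denton → Oak → Quarry: 25+15+17+14 = 71
Grove → Ridge → Denton → Quarry → Oak: 25+15+31+14 = 85
… (10 more)
The minimum is 49.
One shortest path: Grove → Denton → Ridge → Oak → Quarry.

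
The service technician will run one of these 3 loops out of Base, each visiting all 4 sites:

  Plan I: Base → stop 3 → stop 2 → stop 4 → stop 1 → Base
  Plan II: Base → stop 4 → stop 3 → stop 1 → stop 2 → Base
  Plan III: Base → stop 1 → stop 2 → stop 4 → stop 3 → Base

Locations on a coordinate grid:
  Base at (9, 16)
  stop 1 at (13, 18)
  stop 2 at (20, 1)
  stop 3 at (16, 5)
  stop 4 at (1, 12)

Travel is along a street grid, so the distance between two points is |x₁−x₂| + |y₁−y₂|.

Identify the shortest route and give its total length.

Plan I: 18 + 8 + 30 + 18 + 6 = 80
Plan II: 12 + 22 + 16 + 24 + 26 = 100
Plan III: 6 + 24 + 30 + 22 + 18 = 100

Shortest is Plan I, total 80.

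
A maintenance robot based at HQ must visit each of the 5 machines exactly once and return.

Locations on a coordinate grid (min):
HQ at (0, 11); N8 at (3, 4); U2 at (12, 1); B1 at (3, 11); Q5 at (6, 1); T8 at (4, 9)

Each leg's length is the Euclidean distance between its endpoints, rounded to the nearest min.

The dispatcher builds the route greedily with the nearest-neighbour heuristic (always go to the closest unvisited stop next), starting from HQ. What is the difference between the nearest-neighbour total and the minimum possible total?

From HQ: B1=3, T8=4, N8=8, Q5=12, U2=16 → choose B1 (3).
From B1: T8=2, N8=7, Q5=10, U2=13 → choose T8 (2).
From T8: N8=5, Q5=8, U2=11 → choose N8 (5).
From N8: Q5=4, U2=9 → choose Q5 (4).
From Q5: U2=6 → choose U2 (6).
NN route HQ → B1 → T8 → N8 → Q5 → U2 → HQ costs 36.
Optimal: HQ → N8 → Q5 → U2 → T8 → B1 → HQ costs 34 (by enumerating all 60 distinct tours).
Excess = 36 − 34 = 2.

The nearest-neighbour route is 2 min longer than optimal.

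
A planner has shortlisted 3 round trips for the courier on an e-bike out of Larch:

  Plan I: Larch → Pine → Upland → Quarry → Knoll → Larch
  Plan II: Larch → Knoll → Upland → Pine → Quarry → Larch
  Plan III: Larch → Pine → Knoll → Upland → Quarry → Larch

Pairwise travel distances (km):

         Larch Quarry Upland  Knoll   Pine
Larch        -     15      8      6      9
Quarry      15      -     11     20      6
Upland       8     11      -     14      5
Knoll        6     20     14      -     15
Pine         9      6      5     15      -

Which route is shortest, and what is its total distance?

Shortest is Plan II, total 46 km.

Plan I: 9 + 5 + 11 + 20 + 6 = 51
Plan II: 6 + 14 + 5 + 6 + 15 = 46
Plan III: 9 + 15 + 14 + 11 + 15 = 64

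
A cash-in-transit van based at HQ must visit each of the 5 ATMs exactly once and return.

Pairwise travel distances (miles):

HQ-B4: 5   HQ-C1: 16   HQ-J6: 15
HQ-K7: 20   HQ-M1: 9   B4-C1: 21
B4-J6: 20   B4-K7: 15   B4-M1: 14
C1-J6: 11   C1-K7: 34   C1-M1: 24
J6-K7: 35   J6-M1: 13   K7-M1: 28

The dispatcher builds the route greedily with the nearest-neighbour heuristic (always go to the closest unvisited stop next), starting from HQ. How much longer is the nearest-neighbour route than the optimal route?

10 miles longer than the optimal tour.

HQ: B4=5, M1=9, J6=15, C1=16, K7=20 ⇒ B4
B4: M1=14, K7=15, J6=20, C1=21 ⇒ M1
M1: J6=13, C1=24, K7=28 ⇒ J6
J6: C1=11, K7=35 ⇒ C1
C1: K7=34 ⇒ K7
NN route HQ → B4 → M1 → J6 → C1 → K7 → HQ costs 97.
Optimal: HQ → B4 → K7 → C1 → J6 → M1 → HQ costs 87 (by enumerating all 60 distinct tours).
Excess = 97 − 87 = 10.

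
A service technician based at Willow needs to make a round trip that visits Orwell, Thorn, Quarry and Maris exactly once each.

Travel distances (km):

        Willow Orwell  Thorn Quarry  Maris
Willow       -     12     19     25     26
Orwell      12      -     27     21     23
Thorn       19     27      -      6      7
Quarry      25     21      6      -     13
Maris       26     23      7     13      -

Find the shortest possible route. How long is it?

Shortest round trip = 72 km.

There are 12 distinct closed tours to check (reversals are equivalent).
Willow→Orwell→Thorn→Quarry→Maris→Willow: 12+27+6+13+26 = 84
Willow→Orwell→Thorn→Maris→Quarry→Willow: 12+27+7+13+25 = 84
Willow→Orwell→Quarry→Thorn→Maris→Willow: 12+21+6+7+26 = 72
Willow→Orwell→Quarry→Maris→Thorn→Willow: 12+21+13+7+19 = 72
Willow→Orwell→Maris→Thorn→Quarry→Willow: 12+23+7+6+25 = 73
Willow→Orwell→Maris→Quarry→Thorn→Willow: 12+23+13+6+19 = 73
Willow→Thorn→Orwell→Quarry→Maris→Willow: 19+27+21+13+26 = 106
Willow→Thorn→Orwell→Maris→Quarry→Willow: 19+27+23+13+25 = 107
Willow→Thorn→Quarry→Orwell→Maris→Willow: 19+6+21+23+26 = 95
Willow→Thorn→Maris→Orwell→Quarry→Willow: 19+7+23+21+25 = 95
Willow→Quarry→Orwell→Thorn→Maris→Willow: 25+21+27+7+26 = 106
Willow→Quarry→Thorn→Orwell→Maris→Willow: 25+6+27+23+26 = 107
The minimum is 72.
One optimal route: Willow → Orwell → Quarry → Thorn → Maris → Willow (or its reverse).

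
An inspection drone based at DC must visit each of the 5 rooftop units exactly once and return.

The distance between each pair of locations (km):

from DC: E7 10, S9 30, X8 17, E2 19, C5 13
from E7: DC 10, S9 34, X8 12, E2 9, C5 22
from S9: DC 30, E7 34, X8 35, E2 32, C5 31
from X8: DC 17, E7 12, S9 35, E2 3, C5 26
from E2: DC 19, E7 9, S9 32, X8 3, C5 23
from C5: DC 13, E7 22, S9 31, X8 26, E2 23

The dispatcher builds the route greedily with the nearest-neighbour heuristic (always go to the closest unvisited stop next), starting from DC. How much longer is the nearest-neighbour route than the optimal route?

DC: E7=10, C5=13, X8=17, E2=19, S9=30 ⇒ E7
E7: E2=9, X8=12, C5=22, S9=34 ⇒ E2
E2: X8=3, C5=23, S9=32 ⇒ X8
X8: C5=26, S9=35 ⇒ C5
C5: S9=31 ⇒ S9
NN route DC → E7 → E2 → X8 → C5 → S9 → DC costs 109.
Optimal: DC → E7 → X8 → E2 → S9 → C5 → DC costs 101 (by enumerating all 60 distinct tours).
Excess = 109 − 101 = 8.

The nearest-neighbour route is 8 km longer than optimal.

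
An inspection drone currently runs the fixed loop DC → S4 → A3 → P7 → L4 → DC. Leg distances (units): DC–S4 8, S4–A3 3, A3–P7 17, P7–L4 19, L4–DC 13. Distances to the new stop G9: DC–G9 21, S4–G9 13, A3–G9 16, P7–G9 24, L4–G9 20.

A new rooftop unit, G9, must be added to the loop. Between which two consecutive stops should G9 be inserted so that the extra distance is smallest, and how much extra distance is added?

Minimum extra distance: 23, inserting G9 between A3 and P7.

Insertion cost between consecutive stops i–j is d(i,G9) + d(G9,j) − d(i,j):
  between DC and S4: 21 + 13 − 8 = 26
  between S4 and A3: 13 + 16 − 3 = 26
  between A3 and P7: 16 + 24 − 17 = 23
  between P7 and L4: 24 + 20 − 19 = 25
  between L4 and DC: 20 + 21 − 13 = 28
Cheapest insertion is between A3 and P7, adding 23.
New total = 60 + 23 = 83.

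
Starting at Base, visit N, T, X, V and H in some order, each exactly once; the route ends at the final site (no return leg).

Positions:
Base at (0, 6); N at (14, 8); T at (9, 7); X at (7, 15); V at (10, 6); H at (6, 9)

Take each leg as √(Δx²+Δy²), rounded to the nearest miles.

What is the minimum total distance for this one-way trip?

There are 5! = 120 possible orderings.
Base - N - T - X - V - H: 14+5+8+9+5 = 41
Base - N - T - X - H - V: 14+5+8+6+5 = 38
Base - N - T - V - X - H: 14+5+1+9+6 = 35
Base - N - T - V - H - X: 14+5+1+5+6 = 31
Base - N - T - H - X - V: 14+5+4+6+9 = 38
Base - N - T - H - V - X: 14+5+4+5+9 = 37
Base - N - X - T - V - H: 14+10+8+1+5 = 38
Base - N - X - T - H - V: 14+10+8+4+5 = 41
Base - N - X - V - T - H: 14+10+9+1+4 = 38
Base - N - X - V - H - T: 14+10+9+5+4 = 42
Base - N - X - H - T - V: 14+10+6+4+1 = 35
Base - N - X - H - V - T: 14+10+6+5+1 = 36
Base - N - V - T - X - H: 14+4+1+8+6 = 33
Base - N - V - T - H - X: 14+4+1+4+6 = 29
… (106 more)
Base - X - H - T - V - N: 11+6+4+1+4 = 26  ← best
The minimum is 26.
One shortest path: Base → X → H → T → V → N.

Shortest open route: 26 miles.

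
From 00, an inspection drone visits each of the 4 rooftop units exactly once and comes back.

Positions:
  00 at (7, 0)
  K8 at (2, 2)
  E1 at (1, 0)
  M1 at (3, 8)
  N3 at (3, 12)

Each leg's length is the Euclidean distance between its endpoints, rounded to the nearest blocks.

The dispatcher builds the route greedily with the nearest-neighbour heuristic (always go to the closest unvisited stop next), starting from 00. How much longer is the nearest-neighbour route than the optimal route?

From 00: K8=5, E1=6, M1=9, N3=13 → choose K8 (5).
From K8: E1=2, M1=6, N3=10 → choose E1 (2).
From E1: M1=8, N3=12 → choose M1 (8).
From M1: N3=4 → choose N3 (4).
NN route 00 → K8 → E1 → M1 → N3 → 00 costs 32.
Optimal: 00 → E1 → K8 → M1 → N3 → 00 costs 31 (by enumerating all 12 distinct tours).
Excess = 32 − 31 = 1.

1 blocks longer than the optimal tour.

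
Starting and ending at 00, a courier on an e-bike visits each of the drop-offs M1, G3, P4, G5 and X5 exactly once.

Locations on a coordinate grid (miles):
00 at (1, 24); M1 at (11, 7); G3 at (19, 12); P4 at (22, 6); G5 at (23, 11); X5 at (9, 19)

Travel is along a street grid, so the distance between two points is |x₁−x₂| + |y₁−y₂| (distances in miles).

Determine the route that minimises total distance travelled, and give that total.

00→M1→G3→P4→G5→X5→00: 27+13+9+6+22+13 = 90
00→M1→G3→P4→X5→G5→00: 27+13+9+26+22+35 = 132
00→M1→G3→G5→P4→X5→00: 27+13+5+6+26+13 = 90
00→M1→G3→G5→X5→P4→00: 27+13+5+22+26+39 = 132
00→M1→G3→X5→P4→G5→00: 27+13+17+26+6+35 = 124
00→M1→G3→X5→G5→P4→00: 27+13+17+22+6+39 = 124
00→M1→P4→G3→G5→X5→00: 27+12+9+5+22+13 = 88
00→M1→P4→G3→X5→G5→00: 27+12+9+17+22+35 = 122
00→M1→P4→G5→G3→X5→00: 27+12+6+5+17+13 = 80
00→M1→P4→G5→X5→G3→00: 27+12+6+22+17+30 = 114
00→M1→P4→X5→G3→G5→00: 27+12+26+17+5+35 = 122
00→M1→P4→X5→G5→G3→00: 27+12+26+22+5+30 = 122
00→M1→G5→G3→P4→X5→00: 27+16+5+9+26+13 = 96
00→M1→G5→G3→X5→P4→00: 27+16+5+17+26+39 = 130
… (46 more)
The minimum is 80.
One optimal route: 00 → M1 → P4 → G5 → G3 → X5 → 00 (or its reverse).

80 miles — the shortest possible round trip.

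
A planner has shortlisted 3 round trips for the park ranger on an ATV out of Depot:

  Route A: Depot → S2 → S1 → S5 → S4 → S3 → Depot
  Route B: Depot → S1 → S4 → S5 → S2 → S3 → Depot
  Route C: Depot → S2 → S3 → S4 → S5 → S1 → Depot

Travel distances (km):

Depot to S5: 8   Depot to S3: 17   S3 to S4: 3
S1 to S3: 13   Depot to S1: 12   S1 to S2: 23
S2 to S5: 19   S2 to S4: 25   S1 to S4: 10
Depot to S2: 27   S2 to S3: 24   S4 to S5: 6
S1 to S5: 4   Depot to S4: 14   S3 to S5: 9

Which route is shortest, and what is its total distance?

Route A: 27 + 23 + 4 + 6 + 3 + 17 = 80
Route B: 12 + 10 + 6 + 19 + 24 + 17 = 88
Route C: 27 + 24 + 3 + 6 + 4 + 12 = 76

76 km — Route C is the shortest.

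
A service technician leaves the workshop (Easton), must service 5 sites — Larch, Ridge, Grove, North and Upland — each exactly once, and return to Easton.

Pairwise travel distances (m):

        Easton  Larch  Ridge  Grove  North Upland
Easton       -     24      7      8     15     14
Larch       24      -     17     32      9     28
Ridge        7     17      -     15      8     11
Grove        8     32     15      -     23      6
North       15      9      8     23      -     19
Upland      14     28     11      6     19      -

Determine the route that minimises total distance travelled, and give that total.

With 5 stops there are 5!/2 = 60 distinct round trips (a route and its reverse cost the same).
Easton - Larch - Ridge - Grove - North - Upland - Easton: 24+17+15+23+19+14 = 112
Easton - Larch - Ridge - Grove - Upland - North - Easton: 24+17+15+6+19+15 = 96
Easton - Larch - Ridge - North - Grove - Upland - Easton: 24+17+8+23+6+14 = 92
Easton - Larch - Ridge - North - Upland - Grove - Easton: 24+17+8+19+6+8 = 82
Easton - Larch - Ridge - Upland - Grove - North - Easton: 24+17+11+6+23+15 = 96
Easton - Larch - Ridge - Upland - North - Grove - Easton: 24+17+11+19+23+8 = 102
Easton - Larch - Grove - Ridge - North - Upland - Easton: 24+32+15+8+19+14 = 112
Easton - Larch - Grove - Ridge - Upland - North - Easton: 24+32+15+11+19+15 = 116
Easton - Larch - Grove - North - Ridge - Upland - Easton: 24+32+23+8+11+14 = 112
Easton - Larch - Grove - North - Upland - Ridge - Easton: 24+32+23+19+11+7 = 116
Easton - Larch - Grove - Upland - Ridge - North - Easton: 24+32+6+11+8+15 = 96
Easton - Larch - Grove - Upland - North - Ridge - Easton: 24+32+6+19+8+7 = 96
Easton - Larch - North - Ridge - Grove - Upland - Easton: 24+9+8+15+6+14 = 76
Easton - Larch - North - Ridge - Upland - Grove - Easton: 24+9+8+11+6+8 = 66
… (46 more)
The minimum is 66.
One optimal route: Easton → Larch → North → Ridge → Upland → Grove → Easton (or its reverse).

Shortest round trip = 66 m.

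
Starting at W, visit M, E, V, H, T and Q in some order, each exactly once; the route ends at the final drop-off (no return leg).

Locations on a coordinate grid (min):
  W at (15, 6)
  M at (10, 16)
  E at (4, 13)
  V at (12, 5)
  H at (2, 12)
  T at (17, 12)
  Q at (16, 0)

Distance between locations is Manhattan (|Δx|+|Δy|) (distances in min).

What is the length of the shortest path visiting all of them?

There are 6! = 720 possible orderings.
W - M - E - V - H - T - Q: 15+9+16+17+15+13 = 85
W - M - E - V - H - Q - T: 15+9+16+17+26+13 = 96
W - M - E - V - T - H - Q: 15+9+16+12+15+26 = 93
W - M - E - V - T - Q - H: 15+9+16+12+13+26 = 91
W - M - E - V - Q - H - T: 15+9+16+9+26+15 = 90
W - M - E - V - Q - T - H: 15+9+16+9+13+15 = 77
W - M - E - H - V - T - Q: 15+9+3+17+12+13 = 69
W - M - E - H - V - Q - T: 15+9+3+17+9+13 = 66
… (712 more)
W - V - Q - T - M - E - H: 4+9+13+11+9+3 = 49  ← best
The minimum is 49.
One shortest path: W → V → Q → T → M → E → H.

Shortest open route: 49 min.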